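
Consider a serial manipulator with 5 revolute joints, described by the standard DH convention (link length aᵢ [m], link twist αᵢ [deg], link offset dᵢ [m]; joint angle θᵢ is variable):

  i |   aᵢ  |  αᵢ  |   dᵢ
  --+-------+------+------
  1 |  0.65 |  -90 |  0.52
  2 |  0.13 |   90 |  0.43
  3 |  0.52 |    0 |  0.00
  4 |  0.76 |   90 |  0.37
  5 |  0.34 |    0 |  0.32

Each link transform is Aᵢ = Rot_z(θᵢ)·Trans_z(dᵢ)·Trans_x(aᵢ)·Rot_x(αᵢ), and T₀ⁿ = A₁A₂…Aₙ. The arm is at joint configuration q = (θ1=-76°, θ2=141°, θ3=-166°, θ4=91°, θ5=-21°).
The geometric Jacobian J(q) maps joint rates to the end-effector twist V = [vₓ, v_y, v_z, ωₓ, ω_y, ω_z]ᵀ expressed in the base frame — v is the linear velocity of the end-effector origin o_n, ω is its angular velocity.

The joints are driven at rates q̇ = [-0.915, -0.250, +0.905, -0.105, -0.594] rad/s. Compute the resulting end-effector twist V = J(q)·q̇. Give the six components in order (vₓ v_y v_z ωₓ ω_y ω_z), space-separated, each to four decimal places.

o_n = [-0.5239, -1.2857, 0.5819]
J₁: ẑ×o_n = [1.2857, -0.5239, 0.0000], ω = ẑ
J2: z=[0.9703, 0.2419, 0.0000] o=[0.1572, -0.6307, 0.5200] → [0.0150, -0.0601, -0.4708, 0.9703, 0.2419, 0.0000]
J3: z=[0.1522, -0.6106, -0.7771] o=[0.5500, -0.4286, 0.4382] → [-0.7538, 0.8127, -0.7862, 0.1522, -0.6106, -0.7771]
J4: z=[0.1522, -0.6106, -0.7771] o=[0.5228, -0.8395, 0.7557] → [-0.2406, 0.8399, -0.7071, 0.1522, -0.6106, -0.7771]
J5: z=[-0.0695, -0.7910, 0.6079] o=[-0.1701, -1.0947, 0.3444] → [-0.0718, -0.1985, -0.2665, -0.0695, -0.7910, 0.6079]
V = J·q̇ = [-1.7944, 1.2596, -0.3613, -0.0795, -0.0791, -1.8978]

-1.7944 1.2596 -0.3613 -0.0795 -0.0791 -1.8978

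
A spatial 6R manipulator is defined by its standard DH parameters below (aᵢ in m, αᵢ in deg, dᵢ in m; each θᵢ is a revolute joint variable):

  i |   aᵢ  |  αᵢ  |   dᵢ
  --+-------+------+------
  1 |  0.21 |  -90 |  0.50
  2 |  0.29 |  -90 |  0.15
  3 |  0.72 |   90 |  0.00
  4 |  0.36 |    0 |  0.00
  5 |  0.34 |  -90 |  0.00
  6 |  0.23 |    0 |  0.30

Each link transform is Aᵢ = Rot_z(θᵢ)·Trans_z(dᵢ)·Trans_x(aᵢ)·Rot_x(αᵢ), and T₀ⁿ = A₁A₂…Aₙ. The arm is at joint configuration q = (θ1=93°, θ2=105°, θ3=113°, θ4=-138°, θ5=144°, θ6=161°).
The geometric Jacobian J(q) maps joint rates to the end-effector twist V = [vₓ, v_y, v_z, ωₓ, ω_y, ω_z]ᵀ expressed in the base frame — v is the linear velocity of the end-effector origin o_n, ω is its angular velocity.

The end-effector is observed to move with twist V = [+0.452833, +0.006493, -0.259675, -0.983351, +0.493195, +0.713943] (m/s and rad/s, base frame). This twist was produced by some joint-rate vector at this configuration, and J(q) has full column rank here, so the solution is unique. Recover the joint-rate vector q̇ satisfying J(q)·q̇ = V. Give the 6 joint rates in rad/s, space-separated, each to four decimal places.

-0.0300 0.5520 -0.6780 -0.0890 -0.8600 0.3470

o_n = [0.3128, 0.1564, 0.5096]
J₁: ẑ×o_n = [-0.1564, 0.3128, 0.0000], ω = ẑ
J2: z=[-0.9986, -0.0523, 0.0000] o=[-0.0110, 0.2097, 0.5000] → [-0.0005, 0.0096, 0.0702, -0.9986, -0.0523, 0.0000]
J3: z=[0.0506, -0.9646, 0.2588] o=[-0.1569, 0.1269, 0.2199] → [-0.2871, 0.1069, 0.4545, 0.0506, -0.9646, 0.2588]
J4: z=[0.4027, -0.2175, -0.8891] o=[0.5012, 0.2343, 0.4916] → [-0.0732, 0.1603, -0.0723, 0.4027, -0.2175, -0.8891]
J5: z=[0.4027, -0.2175, -0.8891] o=[0.2445, 0.4268, 0.3283] → [-0.2798, -0.1337, -0.0940, 0.4027, -0.2175, -0.8891]
J6: z=[-0.0453, -0.9749, 0.2180] o=[0.5553, 0.4429, 0.4651] → [0.0191, -0.0509, -0.2235, -0.0453, -0.9749, 0.2180]
q̇ = J⁺·V = [-0.0300, 0.5520, -0.6780, -0.0890, -0.8600, 0.3470]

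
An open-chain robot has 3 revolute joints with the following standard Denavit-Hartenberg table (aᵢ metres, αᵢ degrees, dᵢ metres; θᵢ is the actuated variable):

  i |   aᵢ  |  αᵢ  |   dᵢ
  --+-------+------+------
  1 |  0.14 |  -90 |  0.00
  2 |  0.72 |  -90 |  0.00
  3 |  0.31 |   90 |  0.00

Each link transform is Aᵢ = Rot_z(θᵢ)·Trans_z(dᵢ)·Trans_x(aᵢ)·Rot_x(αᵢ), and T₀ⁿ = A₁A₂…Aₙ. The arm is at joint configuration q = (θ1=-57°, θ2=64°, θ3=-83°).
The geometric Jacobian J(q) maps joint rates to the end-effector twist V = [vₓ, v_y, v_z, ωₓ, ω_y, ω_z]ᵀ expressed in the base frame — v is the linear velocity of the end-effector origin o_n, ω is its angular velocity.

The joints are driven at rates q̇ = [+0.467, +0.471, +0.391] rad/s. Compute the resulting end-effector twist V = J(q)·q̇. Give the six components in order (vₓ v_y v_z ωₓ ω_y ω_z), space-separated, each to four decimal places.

o_n = [0.5152, -0.2284, -0.6811]
J₁: ẑ×o_n = [0.2284, 0.5152, -0.0000], ω = ẑ
J2: z=[0.8387, 0.5446, 0.0000] o=[0.0762, -0.1174, 0.0000] → [-0.3709, 0.5712, -0.3322, 0.8387, 0.5446, 0.0000]
J3: z=[-0.4895, 0.7538, -0.4384] o=[0.2482, -0.3821, -0.6471] → [0.0418, -0.1337, -0.2765, -0.4895, 0.7538, -0.4384]
V = J·q̇ = [-0.0517, 0.4574, -0.2646, 0.2036, 0.5513, 0.2956]

-0.0517 0.4574 -0.2646 0.2036 0.5513 0.2956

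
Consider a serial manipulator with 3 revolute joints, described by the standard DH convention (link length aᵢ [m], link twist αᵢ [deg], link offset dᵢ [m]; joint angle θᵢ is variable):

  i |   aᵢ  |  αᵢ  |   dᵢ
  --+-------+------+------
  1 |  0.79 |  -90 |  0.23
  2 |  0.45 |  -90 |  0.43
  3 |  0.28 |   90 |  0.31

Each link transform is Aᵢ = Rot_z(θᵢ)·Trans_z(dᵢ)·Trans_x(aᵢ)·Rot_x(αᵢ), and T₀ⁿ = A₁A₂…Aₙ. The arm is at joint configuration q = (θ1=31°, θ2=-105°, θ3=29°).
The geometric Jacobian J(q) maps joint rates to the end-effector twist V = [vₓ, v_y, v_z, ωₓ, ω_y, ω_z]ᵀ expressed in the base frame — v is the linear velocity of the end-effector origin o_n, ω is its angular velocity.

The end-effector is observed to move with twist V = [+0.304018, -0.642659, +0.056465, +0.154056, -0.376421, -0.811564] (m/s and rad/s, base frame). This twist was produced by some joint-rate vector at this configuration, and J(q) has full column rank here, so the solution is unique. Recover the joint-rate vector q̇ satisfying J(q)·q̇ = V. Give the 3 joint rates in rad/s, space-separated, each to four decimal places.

o_n = [0.6281, 0.7207, 0.9814]
J₁: ẑ×o_n = [-0.7207, 0.6281, 0.0000], ω = ẑ
J2: z=[-0.5150, 0.8572, 0.0000] o=[0.6772, 0.4069, 0.2300] → [0.6441, 0.3870, -0.1196, -0.5150, 0.8572, 0.0000]
J3: z=[0.8280, 0.4975, 0.2588] o=[0.3559, 0.7155, 0.6647] → [0.1562, -0.1918, -0.1311, 0.8280, 0.4975, 0.2588]
q̇ = J⁺·V = [-0.7950, -0.4020, -0.0640]

-0.7950 -0.4020 -0.0640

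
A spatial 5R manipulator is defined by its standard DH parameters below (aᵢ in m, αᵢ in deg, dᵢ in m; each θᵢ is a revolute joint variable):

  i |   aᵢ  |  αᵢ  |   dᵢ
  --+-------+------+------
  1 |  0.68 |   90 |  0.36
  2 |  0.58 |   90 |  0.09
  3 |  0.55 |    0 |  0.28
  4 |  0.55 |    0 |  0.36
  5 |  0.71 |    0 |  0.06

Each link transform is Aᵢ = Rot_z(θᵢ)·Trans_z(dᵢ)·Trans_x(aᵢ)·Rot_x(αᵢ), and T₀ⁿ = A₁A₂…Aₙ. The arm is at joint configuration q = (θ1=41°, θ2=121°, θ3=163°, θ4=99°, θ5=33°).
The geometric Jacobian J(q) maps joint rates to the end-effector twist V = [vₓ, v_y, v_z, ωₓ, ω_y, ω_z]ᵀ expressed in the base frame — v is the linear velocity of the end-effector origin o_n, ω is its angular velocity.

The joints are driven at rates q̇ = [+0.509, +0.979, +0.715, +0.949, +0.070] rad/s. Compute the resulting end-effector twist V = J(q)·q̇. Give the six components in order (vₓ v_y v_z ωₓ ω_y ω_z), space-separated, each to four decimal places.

o_n = [0.2432, 1.4534, 0.9584]
J₁: ẑ×o_n = [-1.4534, 0.2432, 0.0000], ω = ẑ
J2: z=[0.6561, -0.7547, 0.0000] o=[0.5132, 0.4461, 0.3600] → [-0.4516, -0.3926, 0.4571, 0.6561, -0.7547, 0.0000]
J3: z=[0.6469, 0.5624, 0.5150] o=[0.3468, 0.1822, 0.8572] → [-0.5978, -0.1189, 0.8806, 0.6469, 0.5624, 0.5150]
J4: z=[0.6469, 0.5624, 0.5150] o=[0.8379, 0.3960, 0.5505] → [-0.3152, -0.5702, 1.0184, 0.6469, 0.5624, 0.5150]
J5: z=[0.6469, 0.5624, 0.5150] o=[0.7432, 1.0354, 0.6703] → [-0.0533, -0.4439, 0.5516, 0.6469, 0.5624, 0.5150]
V = J·q̇ = [-1.9122, -0.9177, 2.0822, 1.7640, 0.2363, 1.4021]

-1.9122 -0.9177 2.0822 1.7640 0.2363 1.4021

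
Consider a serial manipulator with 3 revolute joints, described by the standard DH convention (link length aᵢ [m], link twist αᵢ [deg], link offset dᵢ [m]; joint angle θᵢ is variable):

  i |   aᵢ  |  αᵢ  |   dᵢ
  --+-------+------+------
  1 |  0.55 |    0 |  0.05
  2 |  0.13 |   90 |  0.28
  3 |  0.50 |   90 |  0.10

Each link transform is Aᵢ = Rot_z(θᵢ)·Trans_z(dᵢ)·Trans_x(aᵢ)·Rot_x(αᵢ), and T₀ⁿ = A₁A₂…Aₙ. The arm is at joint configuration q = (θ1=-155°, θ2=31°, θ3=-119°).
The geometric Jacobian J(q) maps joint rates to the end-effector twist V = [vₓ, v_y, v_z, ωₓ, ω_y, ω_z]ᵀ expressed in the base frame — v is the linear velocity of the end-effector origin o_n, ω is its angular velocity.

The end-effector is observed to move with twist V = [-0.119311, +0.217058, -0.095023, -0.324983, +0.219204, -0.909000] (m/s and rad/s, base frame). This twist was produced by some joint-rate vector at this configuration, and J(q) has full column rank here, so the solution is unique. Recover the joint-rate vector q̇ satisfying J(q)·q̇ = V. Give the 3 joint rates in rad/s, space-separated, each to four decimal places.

-0.6840 -0.2250 0.3920

o_n = [-0.5185, -0.0833, -0.1073]
J₁: ẑ×o_n = [0.0833, -0.5185, 0.0000], ω = ẑ
J2: z=[0.0000, 0.0000, 1.0000] o=[-0.4985, -0.2324, 0.0500] → [-0.1491, -0.0200, 0.0000, 0.0000, 0.0000, 1.0000]
J3: z=[-0.8290, 0.5592, 0.0000] o=[-0.5712, -0.3402, 0.3300] → [-0.2445, -0.3625, -0.2424, -0.8290, 0.5592, 0.0000]
q̇ = J⁺·V = [-0.6840, -0.2250, 0.3920]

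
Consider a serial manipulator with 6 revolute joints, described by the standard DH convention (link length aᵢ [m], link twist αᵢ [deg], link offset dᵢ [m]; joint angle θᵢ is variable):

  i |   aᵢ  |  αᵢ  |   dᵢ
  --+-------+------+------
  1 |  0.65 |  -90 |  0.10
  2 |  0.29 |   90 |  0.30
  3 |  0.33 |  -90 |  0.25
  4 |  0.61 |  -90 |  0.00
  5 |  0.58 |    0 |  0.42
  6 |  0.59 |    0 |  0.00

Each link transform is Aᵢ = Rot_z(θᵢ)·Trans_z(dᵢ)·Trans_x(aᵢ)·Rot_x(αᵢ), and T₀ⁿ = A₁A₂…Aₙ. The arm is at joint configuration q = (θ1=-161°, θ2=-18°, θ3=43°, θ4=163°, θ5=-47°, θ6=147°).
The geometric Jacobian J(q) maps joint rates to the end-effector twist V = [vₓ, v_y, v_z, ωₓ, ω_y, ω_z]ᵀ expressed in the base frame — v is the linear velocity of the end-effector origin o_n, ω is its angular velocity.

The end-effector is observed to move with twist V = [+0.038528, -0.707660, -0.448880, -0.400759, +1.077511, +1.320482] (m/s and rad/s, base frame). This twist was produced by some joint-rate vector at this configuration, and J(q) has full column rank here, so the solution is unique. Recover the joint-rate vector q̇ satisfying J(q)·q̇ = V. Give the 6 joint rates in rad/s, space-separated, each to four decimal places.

o_n = [-0.5120, 0.1012, 0.4429]
J₁: ẑ×o_n = [-0.1012, -0.5120, 0.0000], ω = ẑ
J2: z=[0.3256, -0.9455, 0.0000] o=[-0.6146, -0.2116, 0.1000] → [-0.3243, -0.1117, 0.1988, 0.3256, -0.9455, 0.0000]
J3: z=[0.2922, 0.1006, 0.9511] o=[-0.7777, -0.5851, 0.1896] → [-0.6272, 0.1787, 0.1738, 0.2922, 0.1006, 0.9511]
J4: z=[0.8514, -0.4803, -0.2107] o=[-0.8484, -0.8474, 0.5020] → [0.2283, -0.0207, 0.9693, 0.8514, -0.4803, -0.2107]
J5: z=[0.4068, 0.3510, 0.8434] o=[-0.6464, -0.3571, 0.2005] → [-0.3015, 0.0147, 0.1393, 0.4068, 0.3510, 0.8434]
J6: z=[0.4068, 0.3510, 0.8434] o=[0.0166, -0.0955, 0.2699] → [-0.1052, -0.5163, 0.2655, 0.4068, 0.3510, 0.8434]
q̇ = J⁺·V = [0.7710, -0.6530, -0.1230, -0.4970, -0.0570, 0.7230]

0.7710 -0.6530 -0.1230 -0.4970 -0.0570 0.7230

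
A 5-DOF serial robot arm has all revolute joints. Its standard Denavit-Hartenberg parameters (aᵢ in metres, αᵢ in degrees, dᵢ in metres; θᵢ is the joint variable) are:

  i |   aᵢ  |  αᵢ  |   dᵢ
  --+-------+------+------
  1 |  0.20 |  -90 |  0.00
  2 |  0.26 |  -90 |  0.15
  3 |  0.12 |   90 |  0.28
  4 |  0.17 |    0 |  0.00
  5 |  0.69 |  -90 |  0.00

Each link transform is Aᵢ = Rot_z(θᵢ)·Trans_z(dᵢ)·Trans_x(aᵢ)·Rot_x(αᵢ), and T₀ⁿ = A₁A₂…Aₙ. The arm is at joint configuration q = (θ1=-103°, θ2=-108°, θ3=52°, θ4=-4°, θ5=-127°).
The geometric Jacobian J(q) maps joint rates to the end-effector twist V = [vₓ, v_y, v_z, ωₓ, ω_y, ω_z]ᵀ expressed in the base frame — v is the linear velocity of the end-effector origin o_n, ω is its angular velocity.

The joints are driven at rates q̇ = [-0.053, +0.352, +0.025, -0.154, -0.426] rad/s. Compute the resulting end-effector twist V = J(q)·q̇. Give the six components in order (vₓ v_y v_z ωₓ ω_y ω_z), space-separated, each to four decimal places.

o_n = [0.2915, 0.0246, 0.0737]
J₁: ẑ×o_n = [-0.0246, 0.2915, 0.0000], ω = ẑ
J2: z=[0.9744, -0.2250, 0.0000] o=[-0.0450, -0.1949, 0.0000] → [-0.0166, -0.0718, 0.2896, 0.9744, -0.2250, 0.0000]
J3: z=[-0.2139, -0.9267, 0.3090] o=[0.1192, -0.1503, 0.2473] → [0.1068, 0.0161, 0.1222, -0.2139, -0.9267, 0.3090]
J4: z=[0.6547, 0.0988, 0.7494] o=[-0.0277, -0.3663, 0.4041] → [-0.3256, 0.4555, 0.2244, 0.6547, 0.0988, 0.7494]
J5: z=[0.6547, 0.0988, 0.7494] o=[-0.1481, -0.2938, 0.4997] → [-0.2807, 0.6083, 0.1650, 0.6547, 0.0988, 0.7494]
V = J·q̇ = [0.1679, -0.3696, 0.0001, -0.0421, -0.1596, -0.4800]

0.1679 -0.3696 0.0001 -0.0421 -0.1596 -0.4800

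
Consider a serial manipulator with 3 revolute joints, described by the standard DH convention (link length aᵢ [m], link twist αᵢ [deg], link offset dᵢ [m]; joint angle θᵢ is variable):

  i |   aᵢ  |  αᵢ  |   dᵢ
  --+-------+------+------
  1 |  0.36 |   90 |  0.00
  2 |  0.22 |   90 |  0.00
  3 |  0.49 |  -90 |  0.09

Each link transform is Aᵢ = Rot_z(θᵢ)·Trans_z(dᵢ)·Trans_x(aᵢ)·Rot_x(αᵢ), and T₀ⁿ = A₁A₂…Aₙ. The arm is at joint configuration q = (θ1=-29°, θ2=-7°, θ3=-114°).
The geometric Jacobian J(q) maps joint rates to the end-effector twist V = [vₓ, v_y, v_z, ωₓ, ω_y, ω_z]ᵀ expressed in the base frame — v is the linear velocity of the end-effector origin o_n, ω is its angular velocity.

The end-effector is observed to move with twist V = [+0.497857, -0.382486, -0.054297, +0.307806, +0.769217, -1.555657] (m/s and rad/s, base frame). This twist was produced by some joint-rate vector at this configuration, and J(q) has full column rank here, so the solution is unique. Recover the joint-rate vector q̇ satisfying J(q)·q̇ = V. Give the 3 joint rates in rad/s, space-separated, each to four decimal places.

o_n = [0.5403, 0.2123, -0.0919]
J₁: ẑ×o_n = [-0.2123, 0.5403, 0.0000], ω = ẑ
J2: z=[-0.4848, -0.8746, 0.0000] o=[0.3149, -0.1745, 0.0000] → [0.0803, -0.0445, 0.0096, -0.4848, -0.8746, 0.0000]
J3: z=[-0.1066, 0.0591, -0.9925] o=[0.5058, -0.2804, -0.0268] → [0.4852, -0.0411, -0.0546, -0.1066, 0.0591, -0.9925]
q̇ = J⁺·V = [-0.7110, -0.8220, 0.8510]

-0.7110 -0.8220 0.8510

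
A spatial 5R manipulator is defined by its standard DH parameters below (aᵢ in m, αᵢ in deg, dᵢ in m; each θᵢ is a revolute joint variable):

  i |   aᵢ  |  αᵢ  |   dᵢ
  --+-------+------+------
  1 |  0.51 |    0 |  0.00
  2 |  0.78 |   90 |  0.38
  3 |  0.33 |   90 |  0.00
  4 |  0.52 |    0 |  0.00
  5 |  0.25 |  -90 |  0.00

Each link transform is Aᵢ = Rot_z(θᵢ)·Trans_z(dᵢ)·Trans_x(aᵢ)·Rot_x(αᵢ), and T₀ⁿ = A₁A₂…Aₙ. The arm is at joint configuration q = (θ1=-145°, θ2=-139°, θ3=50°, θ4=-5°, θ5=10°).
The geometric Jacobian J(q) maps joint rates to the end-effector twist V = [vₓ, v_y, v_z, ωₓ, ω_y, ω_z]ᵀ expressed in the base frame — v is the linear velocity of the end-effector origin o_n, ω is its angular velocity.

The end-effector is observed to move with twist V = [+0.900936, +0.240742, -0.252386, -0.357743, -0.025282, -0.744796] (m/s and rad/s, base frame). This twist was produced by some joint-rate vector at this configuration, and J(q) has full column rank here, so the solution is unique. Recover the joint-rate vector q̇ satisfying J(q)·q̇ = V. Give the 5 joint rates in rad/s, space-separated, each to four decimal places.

o_n = [-0.0813, 1.1542, 1.2204]
J₁: ẑ×o_n = [-1.1542, -0.0813, 0.0000], ω = ẑ
J2: z=[0.0000, 0.0000, 1.0000] o=[-0.4178, -0.2925, 0.0000] → [-1.4468, 0.3365, 0.0000, 0.0000, 0.0000, 1.0000]
J3: z=[0.9703, -0.2419, 0.0000] o=[-0.2291, 0.4643, 0.3800] → [-0.2033, -0.8154, 0.7052, 0.9703, -0.2419, 0.0000]
J4: z=[0.1853, 0.7433, -0.6428] o=[-0.1778, 0.6701, 0.6328] → [0.7479, -0.1709, 0.0180, 0.1853, 0.7433, -0.6428]
J5: z=[0.1853, 0.7433, -0.6428] o=[-0.1412, 1.0042, 1.0296] → [0.2383, -0.0738, -0.0167, 0.1853, 0.7433, -0.6428]
q̇ = J⁺·V = [-0.4640, -0.3740, -0.3410, -0.4130, 0.2680]

-0.4640 -0.3740 -0.3410 -0.4130 0.2680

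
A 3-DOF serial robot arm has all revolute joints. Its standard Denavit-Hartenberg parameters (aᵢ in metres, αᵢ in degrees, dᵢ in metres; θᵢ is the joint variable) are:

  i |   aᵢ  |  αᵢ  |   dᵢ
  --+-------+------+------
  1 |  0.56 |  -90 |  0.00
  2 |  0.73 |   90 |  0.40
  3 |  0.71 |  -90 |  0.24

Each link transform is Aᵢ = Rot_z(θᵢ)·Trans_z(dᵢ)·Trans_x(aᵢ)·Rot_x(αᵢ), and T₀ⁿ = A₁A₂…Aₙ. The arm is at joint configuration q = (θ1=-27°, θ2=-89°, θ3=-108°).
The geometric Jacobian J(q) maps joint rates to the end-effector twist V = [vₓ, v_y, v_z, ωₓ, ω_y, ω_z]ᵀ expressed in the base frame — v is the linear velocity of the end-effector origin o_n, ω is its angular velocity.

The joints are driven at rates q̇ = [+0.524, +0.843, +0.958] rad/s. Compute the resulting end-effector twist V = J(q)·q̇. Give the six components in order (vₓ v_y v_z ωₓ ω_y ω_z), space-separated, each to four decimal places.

0.5080 -0.3013 0.8416 -0.4707 1.1860 0.5407

o_n = [0.1681, -0.3946, 0.5147]
J₁: ẑ×o_n = [0.3946, 0.1681, -0.0000], ω = ẑ
J2: z=[0.4540, 0.8910, 0.0000] o=[0.4990, -0.2542, 0.0000] → [0.4586, -0.2337, 0.2311, 0.4540, 0.8910, 0.0000]
J3: z=[-0.8909, 0.4539, 0.0175] o=[0.6919, 0.0964, 0.7299] → [-0.0891, -0.2008, 0.6751, -0.8909, 0.4539, 0.0175]
V = J·q̇ = [0.5080, -0.3013, 0.8416, -0.4707, 1.1860, 0.5407]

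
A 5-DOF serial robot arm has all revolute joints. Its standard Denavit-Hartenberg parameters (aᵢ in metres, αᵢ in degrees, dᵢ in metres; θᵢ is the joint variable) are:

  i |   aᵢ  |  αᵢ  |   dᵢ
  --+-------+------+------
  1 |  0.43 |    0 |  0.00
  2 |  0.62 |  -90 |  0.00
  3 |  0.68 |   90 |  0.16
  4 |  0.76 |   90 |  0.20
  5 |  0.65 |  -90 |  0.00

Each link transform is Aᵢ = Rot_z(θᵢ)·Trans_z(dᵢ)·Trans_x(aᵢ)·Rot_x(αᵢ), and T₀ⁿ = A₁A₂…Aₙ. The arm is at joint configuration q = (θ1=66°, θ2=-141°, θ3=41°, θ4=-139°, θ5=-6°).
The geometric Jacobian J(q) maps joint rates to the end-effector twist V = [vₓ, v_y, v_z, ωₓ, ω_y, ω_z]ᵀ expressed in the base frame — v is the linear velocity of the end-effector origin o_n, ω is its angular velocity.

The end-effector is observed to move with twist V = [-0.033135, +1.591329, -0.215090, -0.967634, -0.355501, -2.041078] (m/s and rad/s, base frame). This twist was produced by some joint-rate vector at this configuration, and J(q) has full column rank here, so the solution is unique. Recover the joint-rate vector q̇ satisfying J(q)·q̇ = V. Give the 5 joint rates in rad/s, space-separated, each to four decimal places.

o_n = [-0.4534, -0.2091, 0.3499]
J₁: ẑ×o_n = [0.2091, -0.4534, 0.0000], ω = ẑ
J2: z=[0.0000, 0.0000, 1.0000] o=[0.1749, 0.3928, 0.0000] → [0.6019, -0.6283, 0.0000, 0.0000, 0.0000, 1.0000]
J3: z=[0.9659, 0.2588, 0.0000] o=[0.3354, -0.2060, 0.0000] → [0.0906, -0.3380, 0.2012, 0.9659, 0.2588, 0.0000]
J4: z=[0.1698, -0.6337, 0.7547] o=[0.6227, -0.6604, -0.4461] → [-0.8450, -0.9474, -0.6054, 0.1698, -0.6337, 0.7547]
J5: z=[0.6008, 0.6736, 0.4304] o=[0.0630, -0.4980, 0.0811] → [0.0567, -0.3838, 0.5215, 0.6008, 0.6736, 0.4304]
q̇ = J⁺·V = [-0.9260, -0.3360, -0.3580, -0.5270, -0.8860]

-0.9260 -0.3360 -0.3580 -0.5270 -0.8860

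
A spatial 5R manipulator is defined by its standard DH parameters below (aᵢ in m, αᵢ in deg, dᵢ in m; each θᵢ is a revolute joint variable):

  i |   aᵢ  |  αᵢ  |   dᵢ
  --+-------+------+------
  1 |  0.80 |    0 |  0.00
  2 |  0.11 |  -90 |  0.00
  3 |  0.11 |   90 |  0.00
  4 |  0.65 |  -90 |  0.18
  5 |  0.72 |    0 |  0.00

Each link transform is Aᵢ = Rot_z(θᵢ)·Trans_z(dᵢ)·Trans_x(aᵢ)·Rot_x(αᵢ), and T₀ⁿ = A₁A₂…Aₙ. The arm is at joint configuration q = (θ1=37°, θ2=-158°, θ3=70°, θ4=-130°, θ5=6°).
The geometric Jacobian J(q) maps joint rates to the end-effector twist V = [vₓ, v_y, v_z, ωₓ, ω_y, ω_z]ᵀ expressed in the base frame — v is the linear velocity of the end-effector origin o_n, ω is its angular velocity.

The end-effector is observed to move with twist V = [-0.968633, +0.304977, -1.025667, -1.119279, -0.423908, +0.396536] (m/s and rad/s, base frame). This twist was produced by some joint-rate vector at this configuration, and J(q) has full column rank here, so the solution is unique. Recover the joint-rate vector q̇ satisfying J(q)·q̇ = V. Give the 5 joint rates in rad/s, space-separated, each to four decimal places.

o_n = [-0.2301, 1.0669, 0.7576]
J₁: ẑ×o_n = [-1.0669, -0.2301, 0.0000], ω = ẑ
J2: z=[0.0000, 0.0000, 1.0000] o=[0.6389, 0.4815, 0.0000] → [-0.5855, -0.8690, 0.0000, 0.0000, 0.0000, 1.0000]
J3: z=[0.8572, -0.5150, 0.0000] o=[0.5823, 0.3872, 0.0000] → [-0.3902, -0.6494, 0.1643, 0.8572, -0.5150, 0.0000]
J4: z=[-0.4840, -0.8055, 0.3420] o=[0.5629, 0.3549, -0.1034] → [-0.9370, 0.1455, -0.9834, -0.4840, -0.8055, 0.3420]
J5: z=[-0.6859, 0.1065, -0.7198] o=[0.1226, 0.5889, 0.3508] → [0.3875, 0.5329, -0.2904, -0.6859, 0.1065, -0.7198]
q̇ = J⁺·V = [0.4530, 0.3270, -0.1690, 0.7520, 0.8900]

0.4530 0.3270 -0.1690 0.7520 0.8900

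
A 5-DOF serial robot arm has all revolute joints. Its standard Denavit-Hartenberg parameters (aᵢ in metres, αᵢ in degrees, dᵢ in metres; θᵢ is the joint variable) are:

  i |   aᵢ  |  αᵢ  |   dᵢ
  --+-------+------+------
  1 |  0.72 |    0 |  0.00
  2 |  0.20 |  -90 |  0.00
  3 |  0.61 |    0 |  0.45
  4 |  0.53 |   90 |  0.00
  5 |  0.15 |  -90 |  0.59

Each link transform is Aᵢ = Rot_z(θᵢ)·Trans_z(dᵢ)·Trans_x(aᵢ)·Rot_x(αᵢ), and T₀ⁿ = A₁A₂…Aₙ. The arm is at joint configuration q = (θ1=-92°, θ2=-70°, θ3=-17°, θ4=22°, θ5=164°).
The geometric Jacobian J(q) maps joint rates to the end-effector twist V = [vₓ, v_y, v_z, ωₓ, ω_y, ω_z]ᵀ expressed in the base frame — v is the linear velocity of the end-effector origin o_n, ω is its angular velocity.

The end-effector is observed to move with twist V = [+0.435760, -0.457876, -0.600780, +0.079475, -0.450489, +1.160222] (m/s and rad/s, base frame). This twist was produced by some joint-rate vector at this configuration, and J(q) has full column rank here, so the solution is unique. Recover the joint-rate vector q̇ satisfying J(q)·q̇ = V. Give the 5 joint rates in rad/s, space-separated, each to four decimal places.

o_n = [-1.0327, -1.5636, 0.7325]
J₁: ẑ×o_n = [1.5636, -1.0327, 0.0000], ω = ẑ
J2: z=[0.0000, 0.0000, 1.0000] o=[-0.0251, -0.7196, 0.0000] → [0.8440, -1.0076, 0.0000, 0.0000, 0.0000, 1.0000]
J3: z=[0.3090, -0.9511, 0.0000] o=[-0.2153, -0.7814, 0.0000] → [-0.6966, -0.2263, -1.0191, 0.3090, -0.9511, 0.0000]
J4: z=[0.3090, -0.9511, 0.0000] o=[-0.6311, -1.3896, 0.1783] → [-0.5270, -0.1712, -0.4358, 0.3090, -0.9511, 0.0000]
J5: z=[-0.0829, -0.0269, 0.9962] o=[-1.1332, -1.5528, 0.1322] → [-0.0054, 0.1499, 0.0036, -0.0829, -0.0269, 0.9962]
q̇ = J⁺·V = [0.5990, -0.1660, 0.6960, -0.2430, 0.7300]

0.5990 -0.1660 0.6960 -0.2430 0.7300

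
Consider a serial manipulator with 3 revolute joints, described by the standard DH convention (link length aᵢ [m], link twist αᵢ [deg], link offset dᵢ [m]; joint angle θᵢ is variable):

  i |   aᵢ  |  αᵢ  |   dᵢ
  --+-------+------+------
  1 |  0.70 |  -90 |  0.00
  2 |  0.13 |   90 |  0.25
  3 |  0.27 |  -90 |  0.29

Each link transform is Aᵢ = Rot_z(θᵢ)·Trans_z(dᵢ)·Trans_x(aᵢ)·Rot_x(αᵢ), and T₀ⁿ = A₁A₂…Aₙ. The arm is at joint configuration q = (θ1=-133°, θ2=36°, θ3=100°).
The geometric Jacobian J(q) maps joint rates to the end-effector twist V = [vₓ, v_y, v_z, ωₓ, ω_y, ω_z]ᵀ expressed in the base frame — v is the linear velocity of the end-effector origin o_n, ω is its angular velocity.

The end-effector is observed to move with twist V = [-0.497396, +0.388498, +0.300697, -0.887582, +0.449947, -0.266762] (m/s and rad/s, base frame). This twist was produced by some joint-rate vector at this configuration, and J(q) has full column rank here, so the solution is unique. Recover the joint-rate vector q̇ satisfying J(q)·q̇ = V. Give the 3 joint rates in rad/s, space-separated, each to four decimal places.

-0.6470 -0.9560 0.4700

o_n = [-0.2622, -1.0376, 0.1858]
J₁: ẑ×o_n = [1.0376, -0.2622, 0.0000], ω = ẑ
J2: z=[0.7314, -0.6820, 0.0000] o=[-0.4774, -0.5119, 0.0000] → [-0.1267, -0.1359, -0.2377, 0.7314, -0.6820, 0.0000]
J3: z=[-0.4009, -0.4299, 0.8090] o=[-0.3663, -0.7594, -0.0764] → [0.1124, 0.1893, 0.1563, -0.4009, -0.4299, 0.8090]
q̇ = J⁺·V = [-0.6470, -0.9560, 0.4700]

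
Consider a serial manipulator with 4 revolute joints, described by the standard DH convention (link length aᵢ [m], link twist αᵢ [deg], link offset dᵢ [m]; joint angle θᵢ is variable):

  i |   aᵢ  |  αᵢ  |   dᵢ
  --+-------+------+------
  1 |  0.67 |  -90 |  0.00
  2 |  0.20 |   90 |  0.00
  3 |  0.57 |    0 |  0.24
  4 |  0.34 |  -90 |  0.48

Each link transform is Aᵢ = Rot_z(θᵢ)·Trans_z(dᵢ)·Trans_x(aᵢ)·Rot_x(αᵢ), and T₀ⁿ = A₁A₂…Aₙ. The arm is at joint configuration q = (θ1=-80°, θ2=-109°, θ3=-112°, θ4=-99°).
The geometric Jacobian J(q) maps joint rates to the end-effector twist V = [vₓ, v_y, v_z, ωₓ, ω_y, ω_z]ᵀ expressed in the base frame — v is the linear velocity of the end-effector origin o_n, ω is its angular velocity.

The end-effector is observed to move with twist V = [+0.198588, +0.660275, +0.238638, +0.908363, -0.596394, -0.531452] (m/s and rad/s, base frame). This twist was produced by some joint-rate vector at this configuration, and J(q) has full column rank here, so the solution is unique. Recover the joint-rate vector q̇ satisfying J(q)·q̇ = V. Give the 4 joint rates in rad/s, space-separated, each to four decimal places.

-0.7880 0.7910 -0.7040 -0.0840

o_n = [-0.3326, -0.1485, -0.5228]
J₁: ẑ×o_n = [0.1485, -0.3326, 0.0000], ω = ẑ
J2: z=[0.9848, 0.1736, 0.0000] o=[0.1163, -0.6598, 0.0000] → [-0.0908, 0.5148, 0.5815, 0.9848, 0.1736, 0.0000]
J3: z=[-0.1642, 0.9312, -0.3256] o=[0.1050, -0.5957, 0.1891] → [-0.5173, 0.0256, 0.3341, -0.1642, 0.9312, -0.3256]
J4: z=[-0.1642, 0.9312, -0.3256] o=[-0.4428, -0.5325, -0.0909] → [-0.2771, -0.1068, -0.1656, -0.1642, 0.9312, -0.3256]
q̇ = J⁺·V = [-0.7880, 0.7910, -0.7040, -0.0840]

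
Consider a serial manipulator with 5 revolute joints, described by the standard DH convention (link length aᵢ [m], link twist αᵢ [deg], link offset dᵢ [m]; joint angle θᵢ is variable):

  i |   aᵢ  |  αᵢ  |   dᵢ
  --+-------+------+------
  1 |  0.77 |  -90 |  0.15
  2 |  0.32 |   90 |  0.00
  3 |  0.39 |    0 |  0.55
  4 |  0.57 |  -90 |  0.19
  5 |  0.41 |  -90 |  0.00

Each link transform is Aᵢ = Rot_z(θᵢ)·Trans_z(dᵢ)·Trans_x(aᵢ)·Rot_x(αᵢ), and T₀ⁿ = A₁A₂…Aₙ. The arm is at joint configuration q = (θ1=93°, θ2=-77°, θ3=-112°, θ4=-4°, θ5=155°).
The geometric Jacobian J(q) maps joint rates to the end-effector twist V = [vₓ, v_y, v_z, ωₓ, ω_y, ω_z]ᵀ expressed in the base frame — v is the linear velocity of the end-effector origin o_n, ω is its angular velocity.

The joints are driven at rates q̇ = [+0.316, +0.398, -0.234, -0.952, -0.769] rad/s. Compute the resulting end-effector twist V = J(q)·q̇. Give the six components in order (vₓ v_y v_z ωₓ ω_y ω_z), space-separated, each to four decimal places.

-0.1162 0.4483 -0.1977 -0.7864 0.9603 -0.6242

o_n = [0.5268, 0.2653, 0.3622]
J₁: ẑ×o_n = [-0.2653, 0.5268, 0.0000], ω = ẑ
J2: z=[-0.9986, -0.0523, 0.0000] o=[-0.0403, 0.7689, 0.1500] → [-0.0111, 0.2119, 0.5326, -0.9986, -0.0523, 0.0000]
J3: z=[0.0510, -0.9730, 0.2250] o=[-0.0441, 0.8408, 0.4618] → [0.2264, 0.1335, 0.5261, 0.0510, -0.9730, 0.2250]
J4: z=[0.0510, -0.9730, 0.2250] o=[0.3468, 0.2918, 0.4432] → [0.0848, 0.0446, 0.1738, 0.0510, -0.9730, 0.2250]
J5: z=[0.4272, 0.2249, 0.8758] o=[0.8710, 0.0776, 0.2424] → [-0.1375, -0.3527, 0.1576, 0.4272, 0.2249, 0.8758]
V = J·q̇ = [-0.1162, 0.4483, -0.1977, -0.7864, 0.9603, -0.6242]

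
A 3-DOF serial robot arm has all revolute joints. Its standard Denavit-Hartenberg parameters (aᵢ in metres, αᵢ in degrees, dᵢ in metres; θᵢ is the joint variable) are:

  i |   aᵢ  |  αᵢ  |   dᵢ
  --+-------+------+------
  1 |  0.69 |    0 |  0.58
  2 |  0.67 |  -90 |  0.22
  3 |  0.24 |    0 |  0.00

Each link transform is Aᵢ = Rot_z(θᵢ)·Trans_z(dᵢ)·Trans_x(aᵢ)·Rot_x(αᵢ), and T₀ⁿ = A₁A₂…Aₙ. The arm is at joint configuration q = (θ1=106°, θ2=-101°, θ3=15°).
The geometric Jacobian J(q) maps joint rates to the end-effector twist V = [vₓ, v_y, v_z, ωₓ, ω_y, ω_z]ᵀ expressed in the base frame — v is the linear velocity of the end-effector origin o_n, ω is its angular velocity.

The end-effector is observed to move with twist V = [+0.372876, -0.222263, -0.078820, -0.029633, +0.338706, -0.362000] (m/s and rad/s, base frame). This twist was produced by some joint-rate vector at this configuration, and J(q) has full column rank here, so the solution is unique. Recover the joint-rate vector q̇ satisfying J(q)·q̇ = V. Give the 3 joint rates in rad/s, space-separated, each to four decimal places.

o_n = [0.7082, 0.7419, 0.7379]
J₁: ẑ×o_n = [-0.7419, 0.7082, 0.0000], ω = ẑ
J2: z=[0.0000, 0.0000, 1.0000] o=[-0.1902, 0.6633, 0.5800] → [-0.0786, 0.8984, 0.0000, 0.0000, 0.0000, 1.0000]
J3: z=[-0.0872, 0.9962, 0.0000] o=[0.4773, 0.7217, 0.8000] → [-0.0619, -0.0054, -0.2318, -0.0872, 0.9962, 0.0000]
q̇ = J⁺·V = [-0.5510, 0.1890, 0.3400]

-0.5510 0.1890 0.3400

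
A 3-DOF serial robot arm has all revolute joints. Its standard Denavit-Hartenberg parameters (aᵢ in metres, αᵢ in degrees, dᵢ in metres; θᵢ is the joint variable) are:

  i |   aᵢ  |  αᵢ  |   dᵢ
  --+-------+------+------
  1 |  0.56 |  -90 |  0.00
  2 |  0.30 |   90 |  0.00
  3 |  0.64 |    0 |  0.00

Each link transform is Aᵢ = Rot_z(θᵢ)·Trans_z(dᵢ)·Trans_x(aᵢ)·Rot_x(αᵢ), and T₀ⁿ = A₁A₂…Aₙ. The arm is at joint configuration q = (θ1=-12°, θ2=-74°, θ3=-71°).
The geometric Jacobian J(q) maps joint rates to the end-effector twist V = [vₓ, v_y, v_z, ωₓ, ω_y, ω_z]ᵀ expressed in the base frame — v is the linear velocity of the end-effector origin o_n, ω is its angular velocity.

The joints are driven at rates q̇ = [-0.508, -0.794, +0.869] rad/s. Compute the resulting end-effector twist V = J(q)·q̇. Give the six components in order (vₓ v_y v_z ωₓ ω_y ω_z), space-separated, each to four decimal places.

o_n = [0.5590, -0.7375, 0.4887]
J₁: ẑ×o_n = [0.7375, 0.5590, -0.0000], ω = ẑ
J2: z=[0.2079, 0.9781, 0.0000] o=[0.5478, -0.1164, 0.0000] → [0.4780, -0.1016, -0.1401, 0.2079, 0.9781, 0.0000]
J3: z=[-0.9403, 0.1999, 0.2756] o=[0.6286, -0.1336, 0.2884] → [0.2065, 0.1691, 0.5817, -0.9403, 0.1999, 0.2756]
V = J·q̇ = [-0.5747, -0.0563, 0.6167, -0.9822, -0.6030, -0.2685]

-0.5747 -0.0563 0.6167 -0.9822 -0.6030 -0.2685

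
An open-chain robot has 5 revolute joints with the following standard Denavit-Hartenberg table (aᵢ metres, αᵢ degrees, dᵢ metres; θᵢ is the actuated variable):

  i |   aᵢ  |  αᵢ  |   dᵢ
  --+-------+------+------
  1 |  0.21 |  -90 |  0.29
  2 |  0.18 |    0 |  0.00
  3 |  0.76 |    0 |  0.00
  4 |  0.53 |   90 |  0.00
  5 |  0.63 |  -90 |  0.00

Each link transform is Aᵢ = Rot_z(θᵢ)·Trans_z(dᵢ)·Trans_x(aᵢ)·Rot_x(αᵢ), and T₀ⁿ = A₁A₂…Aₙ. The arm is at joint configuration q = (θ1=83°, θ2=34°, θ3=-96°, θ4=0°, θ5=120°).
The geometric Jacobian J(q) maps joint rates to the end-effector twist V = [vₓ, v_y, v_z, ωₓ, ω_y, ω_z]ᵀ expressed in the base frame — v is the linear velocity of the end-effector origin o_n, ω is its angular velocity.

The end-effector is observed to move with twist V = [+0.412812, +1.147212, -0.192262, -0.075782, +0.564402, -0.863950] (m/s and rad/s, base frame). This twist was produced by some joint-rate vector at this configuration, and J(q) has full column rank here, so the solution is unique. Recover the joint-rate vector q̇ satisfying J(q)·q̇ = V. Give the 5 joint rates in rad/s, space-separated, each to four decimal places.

o_n = [-0.4420, 0.8774, 1.0502]
J₁: ẑ×o_n = [-0.8774, -0.4420, 0.0000], ω = ẑ
J2: z=[-0.9925, 0.1219, 0.0000] o=[0.0256, 0.2084, 0.2900] → [0.0926, 0.7546, -0.6070, -0.9925, 0.1219, 0.0000]
J3: z=[-0.9925, 0.1219, 0.0000] o=[0.0438, 0.3565, 0.1893] → [0.1049, 0.8545, -0.4577, -0.9925, 0.1219, 0.0000]
J4: z=[-0.9925, 0.1219, 0.0000] o=[0.0873, 0.7107, 0.8604] → [0.0231, 0.1884, -0.1009, -0.9925, 0.1219, 0.0000]
J5: z=[-0.1076, -0.8764, 0.4695] o=[0.1176, 0.9577, 1.3283] → [0.2814, -0.2926, -0.4817, -0.1076, -0.8764, 0.4695]
q̇ = J⁺·V = [-0.5710, 0.5490, 0.5620, -0.9670, -0.6240]

-0.5710 0.5490 0.5620 -0.9670 -0.6240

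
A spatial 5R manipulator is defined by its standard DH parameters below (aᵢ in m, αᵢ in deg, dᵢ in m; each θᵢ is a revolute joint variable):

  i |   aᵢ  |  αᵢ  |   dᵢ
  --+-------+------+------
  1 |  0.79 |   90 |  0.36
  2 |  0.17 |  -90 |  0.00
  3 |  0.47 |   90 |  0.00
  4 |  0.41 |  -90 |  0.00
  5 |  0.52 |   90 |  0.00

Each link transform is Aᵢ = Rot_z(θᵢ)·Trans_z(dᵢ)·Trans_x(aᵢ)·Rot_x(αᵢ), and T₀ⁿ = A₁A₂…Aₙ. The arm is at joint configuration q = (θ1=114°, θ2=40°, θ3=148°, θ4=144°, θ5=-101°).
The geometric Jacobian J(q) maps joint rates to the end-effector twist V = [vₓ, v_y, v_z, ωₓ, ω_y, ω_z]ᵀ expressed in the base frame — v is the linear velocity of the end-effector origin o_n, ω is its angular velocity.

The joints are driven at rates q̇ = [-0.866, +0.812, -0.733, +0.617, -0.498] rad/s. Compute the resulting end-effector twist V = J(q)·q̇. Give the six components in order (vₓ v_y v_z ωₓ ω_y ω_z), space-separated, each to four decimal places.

0.4719 0.9236 0.0211 0.0113 0.3033 -1.0683

o_n = [-0.8543, 0.5698, 0.6639]
J₁: ẑ×o_n = [-0.5698, -0.8543, 0.0000], ω = ẑ
J2: z=[0.9135, 0.4067, 0.0000] o=[-0.3213, 0.7217, 0.3600] → [0.1236, -0.2777, 0.0780, 0.9135, 0.4067, 0.0000]
J3: z=[0.2614, -0.5872, 0.7660] o=[-0.3743, 0.8407, 0.4693] → [0.0932, -0.4186, -0.3527, 0.2614, -0.5872, 0.7660]
J4: z=[-0.9398, 0.0259, 0.3406] o=[-0.4776, 0.4604, 0.2131] → [-0.0256, 0.2954, -0.0930, -0.9398, 0.0259, 0.3406]
J5: z=[-0.0823, 0.9506, -0.2993] o=[-0.3417, 0.5873, 0.5785] → [0.0760, 0.1605, 0.4887, -0.0823, 0.9506, -0.2993]
V = J·q̇ = [0.4719, 0.9236, 0.0211, 0.0113, 0.3033, -1.0683]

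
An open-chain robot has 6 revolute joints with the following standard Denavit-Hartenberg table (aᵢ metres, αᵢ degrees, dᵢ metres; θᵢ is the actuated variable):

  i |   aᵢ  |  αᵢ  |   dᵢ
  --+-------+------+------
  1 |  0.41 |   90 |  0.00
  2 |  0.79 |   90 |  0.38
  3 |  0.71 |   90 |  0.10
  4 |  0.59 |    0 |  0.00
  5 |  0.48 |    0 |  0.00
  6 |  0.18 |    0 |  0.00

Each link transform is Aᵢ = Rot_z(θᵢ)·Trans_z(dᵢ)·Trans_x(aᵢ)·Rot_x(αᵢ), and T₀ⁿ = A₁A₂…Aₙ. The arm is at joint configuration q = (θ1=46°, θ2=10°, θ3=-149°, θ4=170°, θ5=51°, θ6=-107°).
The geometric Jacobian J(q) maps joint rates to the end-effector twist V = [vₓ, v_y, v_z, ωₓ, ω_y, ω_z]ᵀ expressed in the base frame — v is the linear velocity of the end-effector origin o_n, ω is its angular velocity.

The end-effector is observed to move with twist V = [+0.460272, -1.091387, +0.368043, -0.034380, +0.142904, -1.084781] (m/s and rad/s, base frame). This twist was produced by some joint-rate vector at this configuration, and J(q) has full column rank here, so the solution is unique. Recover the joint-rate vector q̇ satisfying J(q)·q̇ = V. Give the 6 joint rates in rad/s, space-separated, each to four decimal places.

o_n = [1.3982, 0.6736, 0.1316]
J₁: ẑ×o_n = [-0.6736, 1.3982, 0.0000], ω = ẑ
J2: z=[0.7193, -0.6947, 0.0000] o=[0.2848, 0.2949, 0.0000] → [-0.0914, -0.0947, 1.0458, 0.7193, -0.6947, 0.0000]
J3: z=[0.1206, 0.1249, -0.9848] o=[1.0986, 0.5906, 0.1372] → [0.0810, -0.2943, -0.0274, 0.1206, 0.1249, -0.9848]
J4: z=[0.2643, -0.9603, -0.0894] o=[0.4313, 0.4260, -0.0670] → [-0.1686, -0.1390, 0.9939, 0.2643, -0.9603, -0.0894]
J5: z=[0.2643, -0.9603, -0.0894] o=[0.9996, 0.5837, -0.0814] → [-0.1965, -0.0919, 0.4065, 0.2643, -0.9603, -0.0894]
J6: z=[0.2643, -0.9603, -0.0894] o=[1.3083, 0.6348, 0.2827] → [0.1485, 0.0319, 0.0966, 0.2643, -0.9603, -0.0894]
q̇ = J⁺·V = [-0.6580, -0.1180, 0.4340, 0.7820, -0.6380, -0.1510]

-0.6580 -0.1180 0.4340 0.7820 -0.6380 -0.1510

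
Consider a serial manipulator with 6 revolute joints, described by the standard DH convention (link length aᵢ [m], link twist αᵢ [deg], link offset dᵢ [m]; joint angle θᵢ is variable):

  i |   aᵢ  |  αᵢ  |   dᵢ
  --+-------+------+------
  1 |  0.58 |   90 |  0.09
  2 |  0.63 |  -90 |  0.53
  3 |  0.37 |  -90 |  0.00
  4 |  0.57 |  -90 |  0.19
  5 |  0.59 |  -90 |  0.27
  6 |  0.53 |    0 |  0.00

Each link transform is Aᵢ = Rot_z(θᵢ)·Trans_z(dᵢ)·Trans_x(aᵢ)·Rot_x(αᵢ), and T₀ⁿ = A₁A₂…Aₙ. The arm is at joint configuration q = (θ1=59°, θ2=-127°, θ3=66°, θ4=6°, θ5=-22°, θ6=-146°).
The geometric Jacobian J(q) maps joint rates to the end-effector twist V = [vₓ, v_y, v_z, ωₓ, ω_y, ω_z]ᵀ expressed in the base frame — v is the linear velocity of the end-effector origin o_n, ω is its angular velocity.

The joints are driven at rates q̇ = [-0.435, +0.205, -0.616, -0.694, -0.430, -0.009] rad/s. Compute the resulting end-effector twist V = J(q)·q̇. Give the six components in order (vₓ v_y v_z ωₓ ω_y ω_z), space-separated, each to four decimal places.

-0.3088 0.4017 -1.0777 0.1055 -0.6902 -0.8356

o_n = [-0.6448, -0.1044, -0.1799]
J₁: ẑ×o_n = [0.1044, -0.6448, 0.0000], ω = ẑ
J2: z=[0.8572, -0.5150, 0.0000] o=[0.2987, 0.4972, 0.0900] → [0.1390, 0.2314, -1.0016, 0.8572, -0.5150, 0.0000]
J3: z=[0.4113, 0.6846, -0.6018] o=[0.5577, -0.1008, -0.4131] → [0.1575, 0.6278, 0.8217, 0.4113, 0.6846, -0.6018]
J4: z=[-0.0655, 0.6807, 0.7296] o=[0.2214, -0.0043, -0.5333] → [0.3136, -0.6088, 0.5962, -0.0655, 0.6807, 0.7296]
J5: z=[-0.3140, -0.7081, 0.6325] o=[-0.3309, 0.2320, -0.5430] → [-0.0443, -0.0845, -0.1166, -0.3140, -0.7081, 0.6325]
J6: z=[-0.2941, -0.5609, -0.7739] o=[-0.9483, 0.2940, -0.3533] → [-0.4055, -0.1840, 0.2874, -0.2941, -0.5609, -0.7739]
V = J·q̇ = [-0.3088, 0.4017, -1.0777, 0.1055, -0.6902, -0.8356]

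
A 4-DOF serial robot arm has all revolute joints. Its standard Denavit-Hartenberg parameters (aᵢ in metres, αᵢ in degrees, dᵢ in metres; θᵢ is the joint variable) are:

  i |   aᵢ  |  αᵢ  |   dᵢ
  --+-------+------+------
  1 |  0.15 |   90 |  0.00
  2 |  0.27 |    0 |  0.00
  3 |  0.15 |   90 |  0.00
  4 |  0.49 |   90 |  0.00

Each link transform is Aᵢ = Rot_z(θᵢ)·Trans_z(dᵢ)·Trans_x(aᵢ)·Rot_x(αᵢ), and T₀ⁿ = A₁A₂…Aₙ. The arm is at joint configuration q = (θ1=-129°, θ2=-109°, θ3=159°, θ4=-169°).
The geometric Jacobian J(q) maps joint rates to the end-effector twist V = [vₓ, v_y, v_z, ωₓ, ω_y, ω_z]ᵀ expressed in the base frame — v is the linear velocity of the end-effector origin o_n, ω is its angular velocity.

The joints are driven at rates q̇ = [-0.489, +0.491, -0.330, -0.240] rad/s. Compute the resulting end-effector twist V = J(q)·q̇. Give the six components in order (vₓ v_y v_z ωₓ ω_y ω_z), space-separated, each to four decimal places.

o_n = [0.1675, 0.0582, -0.5088]
J₁: ẑ×o_n = [-0.0582, 0.1675, 0.0000], ω = ẑ
J2: z=[-0.7771, 0.6293, 0.0000] o=[-0.0944, -0.1166, 0.0000] → [-0.3202, -0.3954, -0.3007, -0.7771, 0.6293, 0.0000]
J3: z=[-0.7771, 0.6293, 0.0000] o=[-0.0391, -0.0483, -0.2553] → [-0.1596, -0.1971, -0.2128, -0.7771, 0.6293, 0.0000]
J4: z=[-0.4821, -0.5953, -0.6428] o=[-0.0998, -0.1232, -0.1404] → [0.3360, -0.3494, 0.0716, -0.4821, -0.5953, -0.6428]
V = J·q̇ = [-0.1567, -0.1272, -0.0946, -0.0094, 0.2442, -0.3347]

-0.1567 -0.1272 -0.0946 -0.0094 0.2442 -0.3347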